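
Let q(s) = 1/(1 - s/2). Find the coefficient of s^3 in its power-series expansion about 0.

1/8

c_3 = q′′′(0)/3! = 1/8.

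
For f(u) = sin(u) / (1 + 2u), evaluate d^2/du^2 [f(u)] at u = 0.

Multiply the two series term by term and collect like powers.
The coefficient of u^2 in the expansion is -2, so f′′(0) = 2! * (-2) = -4.

-4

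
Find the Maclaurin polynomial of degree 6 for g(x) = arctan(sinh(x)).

Substitute the inner expansion into the outer series and collect powers.
[x^0] = 0;  [x^1] = 1;  [x^2] = 0;  [x^3] = -1/6;  [x^4] = 0;  [x^5] = 1/24;  [x^6] = 0.

x^5/24 - x^3/6 + x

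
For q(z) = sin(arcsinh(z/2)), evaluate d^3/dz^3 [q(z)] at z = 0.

-1/4

Plug the Maclaurin series of the inner function into that of the outer and collect terms.
From the series, [z^3] q = -1/24; multiply by 3! = 6 to get -1/4.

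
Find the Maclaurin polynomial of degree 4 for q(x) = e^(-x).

q(0) = 1
q′(0) = -1
q′′(0) = 1
q′′′(0) = -1
q^(4)(0) = 1
Dividing each by k! gives the coefficients c_0, ..., c_4.

x^4/24 - x^3/6 + x^2/2 - x + 1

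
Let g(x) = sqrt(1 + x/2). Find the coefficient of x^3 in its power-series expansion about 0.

1/128

g(0) = 1
g′(0) = 1/4
g′′(0) = -1/16
g′′′(0) = 3/64
So c_3 = g′′′(0)/3! = 1/128.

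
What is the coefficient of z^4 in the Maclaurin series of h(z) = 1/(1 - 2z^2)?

4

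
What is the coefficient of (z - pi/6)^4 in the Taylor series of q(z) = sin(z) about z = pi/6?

c_4 = q^(4)(pi/6)/4! = 1/48.

1/48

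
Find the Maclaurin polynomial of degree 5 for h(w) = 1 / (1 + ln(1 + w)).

Use the geometric series for the reciprocal, then substitute.
h(0) = 1
h′(0) = -1
h′′(0) = 3
h′′′(0) = -14
h^(4)(0) = 88
h^(5)(0) = -694
Then c_k = h^(k)(0)/k! gives each Taylor coefficient.

-347*w^5/60 + 11*w^4/3 - 7*w^3/3 + 3*w^2/2 - w + 1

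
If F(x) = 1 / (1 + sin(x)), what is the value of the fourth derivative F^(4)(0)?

Write 1/(1+u) = 1 - u + u^2 - u^3 + ... and substitute the series for u.
The coefficient of x^4 in the expansion is 2/3, so F^(4)(0) = 4! * (2/3) = 16.

16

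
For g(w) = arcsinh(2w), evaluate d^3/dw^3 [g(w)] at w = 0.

-8

The coefficient of w^3 in the expansion is -4/3, so g′′′(0) = 3! * (-4/3) = -8.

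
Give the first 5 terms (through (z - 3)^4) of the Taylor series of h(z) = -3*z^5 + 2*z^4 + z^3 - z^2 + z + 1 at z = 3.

-43*(z - 3)^4 - 245*(z - 3)^3 - 694*(z - 3)^2 - 977*(z - 3) - 545

h(3) = -545
h′(3) = -977
h′′(3) = -1388
h′′′(3) = -1470
h^(4)(3) = -1032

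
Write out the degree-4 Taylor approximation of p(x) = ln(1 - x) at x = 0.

-x^4/4 - x^3/3 - x^2/2 - x

p(0) = 0
p′(0) = -1
p′′(0) = -1
p′′′(0) = -2
p^(4)(0) = -6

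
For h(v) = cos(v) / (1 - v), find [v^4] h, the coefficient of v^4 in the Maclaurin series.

13/24

Take the Cauchy product of the two expansions.
h(0) = 1
h′(0) = 1
h′′(0) = 1
h′′′(0) = 3
h^(4)(0) = 13
So c_4 = h^(4)(0)/4! = 13/24.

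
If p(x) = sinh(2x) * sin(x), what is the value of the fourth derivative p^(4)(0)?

Take the Cauchy product of the two expansions.
The coefficient of x^4 in the expansion is 1, so p^(4)(0) = 4! * (1) = 24.

24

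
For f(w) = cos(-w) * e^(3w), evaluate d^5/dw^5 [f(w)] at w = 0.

-12

Take the Cauchy product of the two expansions.
The coefficient of w^5 in the expansion is -1/10, so f^(5)(0) = 5! * (-1/10) = -12.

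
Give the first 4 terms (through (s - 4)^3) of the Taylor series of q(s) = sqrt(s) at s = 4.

(s - 4)^3/512 - (s - 4)^2/64 + (s - 4)/4 + 2

q(4) = 2
q′(4) = 1/4
q′′(4) = -1/32
q′′′(4) = 3/256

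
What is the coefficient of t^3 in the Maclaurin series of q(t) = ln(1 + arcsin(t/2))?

Let u equal the inner series; expand the outer function in u and truncate.
q(0) = 0
q′(0) = 1/2
q′′(0) = -1/4
q′′′(0) = 3/8
So c_3 = q′′′(0)/3! = 1/16.

1/16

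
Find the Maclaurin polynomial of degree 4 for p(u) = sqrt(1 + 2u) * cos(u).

Expand each factor separately, then convolve coefficients.
[u^0] = 1;  [u^1] = 1;  [u^2] = -1;  [u^3] = 0;  [u^4] = -1/3.

-u^4/3 - u^2 + u + 1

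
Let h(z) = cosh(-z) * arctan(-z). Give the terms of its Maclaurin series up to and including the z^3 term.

-z^3/6 - z

Write out both Maclaurin series and multiply, keeping only the needed powers.
[z^0] = 0;  [z^1] = -1;  [z^2] = 0;  [z^3] = -1/6.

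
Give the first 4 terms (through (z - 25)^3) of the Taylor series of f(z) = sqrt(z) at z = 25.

Apply the Taylor formula c_k = f^(k)(a)/k!.
[(z - 25)^0] = 5;  [(z - 25)^1] = 1/10;  [(z - 25)^2] = -1/1000;  [(z - 25)^3] = 1/50000.

(z - 25)^3/50000 - (z - 25)^2/1000 + (z - 25)/10 + 5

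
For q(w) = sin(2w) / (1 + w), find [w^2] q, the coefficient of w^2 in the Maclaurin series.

Multiply the two series term by term and collect like powers.
[w^0] = 0;  [w^1] = 2;  [w^2] = -2.

-2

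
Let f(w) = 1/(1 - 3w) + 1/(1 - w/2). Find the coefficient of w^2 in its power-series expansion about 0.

37/4

Combine the two series term by term.
f(0) = 2
f′(0) = 7/2
f′′(0) = 37/2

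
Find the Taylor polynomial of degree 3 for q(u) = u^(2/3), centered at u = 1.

4*(u - 1)^3/81 - (u - 1)^2/9 + 2*(u - 1)/3 + 1

Compute the successive derivatives at the expansion point and divide by k!.
q(1) = 1
q′(1) = 2/3
q′′(1) = -2/9
q′′′(1) = 8/27
The Taylor polynomial is Σ q^(k)(1)/k! · (u - 1)^k.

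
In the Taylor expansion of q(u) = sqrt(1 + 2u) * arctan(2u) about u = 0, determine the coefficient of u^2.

2

Take the Cauchy product of the two expansions.
q(0) = 0
q′(0) = 2
q′′(0) = 4
So c_2 = q′′(0)/2! = 2.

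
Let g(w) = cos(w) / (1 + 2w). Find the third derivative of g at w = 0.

Multiply the two series term by term and collect like powers.
The coefficient of w^3 in the expansion is -7, so g′′′(0) = 3! * (-7) = -42.

-42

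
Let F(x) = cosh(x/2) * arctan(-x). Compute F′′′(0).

5/4

Write out both Maclaurin series and multiply, keeping only the needed powers.
The coefficient of x^3 in the expansion is 5/24, so F′′′(0) = 3! * (5/24) = 5/4.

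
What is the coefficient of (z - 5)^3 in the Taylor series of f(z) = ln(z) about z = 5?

1/375

Use the known series and substitute for the argument.
f(5) = ln(5)
f′(5) = 1/5
f′′(5) = -1/25
f′′′(5) = 2/125
The Taylor polynomial is Σ f^(k)(5)/k! · (z - 5)^k.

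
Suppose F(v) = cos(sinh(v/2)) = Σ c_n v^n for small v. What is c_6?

1/15360

Let u equal the inner series; expand the outer function in u and truncate.
F(0) = 1
F′(0) = 0
F′′(0) = -1/4
F′′′(0) = 0
F^(4)(0) = -3/16
F^(5)(0) = 0
F^(6)(0) = 3/64
Dividing each by k! gives the coefficients c_0, ..., c_6.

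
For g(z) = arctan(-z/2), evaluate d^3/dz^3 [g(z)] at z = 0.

1/4

The coefficient of z^3 in the expansion is 1/24, so g′′′(0) = 3! * (1/24) = 1/4.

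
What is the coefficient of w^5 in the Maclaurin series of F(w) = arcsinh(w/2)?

3/1280

Apply the Taylor formula c_k = f^(k)(a)/k!.
[w^0] = 0;  [w^1] = 1/2;  [w^2] = 0;  [w^3] = -1/48;  [w^4] = 0;  [w^5] = 3/1280.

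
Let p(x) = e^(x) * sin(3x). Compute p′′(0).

Multiply the two series term by term and collect like powers.
From the series, [x^2] p = 3; multiply by 2! = 2 to get 6.

6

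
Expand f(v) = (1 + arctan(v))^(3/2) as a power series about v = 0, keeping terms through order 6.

Substitute the inner expansion into the outer series and collect powers.

2^(64/413)*3^(102/413)*5^(5/59)*7^(233/413)*v^6/30 + 449*v^5/1280 - 29*v^4/128 - 9*v^3/16 + 3*v^2/8 + 3*v/2 + 1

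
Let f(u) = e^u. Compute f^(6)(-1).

e^(-1)

From the series, [(u + 1)^6] f = e^(-1)/720; multiply by 6! = 720 to get e^(-1).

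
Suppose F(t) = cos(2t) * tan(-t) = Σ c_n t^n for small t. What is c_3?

Take the Cauchy product of the two expansions.
[t^0] = 0;  [t^1] = -1;  [t^2] = 0;  [t^3] = 5/3.

5/3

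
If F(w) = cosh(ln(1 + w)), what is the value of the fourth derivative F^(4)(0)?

12

Compose series: expand the inner function first, then feed it into the outer expansion.
The coefficient of w^4 in the expansion is 1/2, so F^(4)(0) = 4! * (1/2) = 12.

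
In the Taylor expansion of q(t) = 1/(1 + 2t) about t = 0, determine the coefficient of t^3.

Apply the Taylor formula c_k = f^(k)(a)/k!.
[t^0] = 1;  [t^1] = -2;  [t^2] = 4;  [t^3] = -8.

-8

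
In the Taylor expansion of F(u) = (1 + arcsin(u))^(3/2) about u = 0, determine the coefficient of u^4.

19/128

Compose series: expand the inner function first, then feed it into the outer expansion.
F(0) = 1
F′(0) = 3/2
F′′(0) = 3/4
F′′′(0) = 9/8
F^(4)(0) = 57/16
Then c_k = F^(k)(0)/k! gives each Taylor coefficient.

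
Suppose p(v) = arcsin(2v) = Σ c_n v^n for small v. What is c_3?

4/3

c_3 = p′′′(0)/3! = 4/3.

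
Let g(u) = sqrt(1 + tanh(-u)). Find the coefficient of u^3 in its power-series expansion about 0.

5/48

Compose series: expand the inner function first, then feed it into the outer expansion.
[u^0] = 1;  [u^1] = -1/2;  [u^2] = -1/8;  [u^3] = 5/48.
So c_3 = g′′′(0)/3! = 5/48.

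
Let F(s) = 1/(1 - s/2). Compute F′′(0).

1/2

From the series, [s^2] F = 1/4; multiply by 2! = 2 to get 1/2.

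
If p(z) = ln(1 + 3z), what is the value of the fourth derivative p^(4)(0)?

The coefficient of z^4 in the expansion is -81/4, so p^(4)(0) = 4! * (-81/4) = -486.

-486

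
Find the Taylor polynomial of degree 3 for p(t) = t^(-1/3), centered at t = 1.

-14*(t - 1)^3/81 + 2*(t - 1)^2/9 - (t - 1)/3 + 1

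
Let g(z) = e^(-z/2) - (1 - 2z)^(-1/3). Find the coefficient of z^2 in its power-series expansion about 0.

Expand each term separately and add.
g(0) = 0
g′(0) = -7/6
g′′(0) = -55/36
So c_2 = g′′(0)/2! = -55/72.

-55/72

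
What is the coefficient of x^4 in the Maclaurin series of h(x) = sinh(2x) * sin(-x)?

Expand each factor separately, then convolve coefficients.
[x^0] = 0;  [x^1] = 0;  [x^2] = -2;  [x^3] = 0;  [x^4] = -1.
So c_4 = h^(4)(0)/4! = -1.

-1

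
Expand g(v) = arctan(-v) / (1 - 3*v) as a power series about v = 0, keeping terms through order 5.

Expand 1/(denominator) as a geometric series and multiply by the numerator's series.
g(0) = 0
g′(0) = -1
g′′(0) = -6
g′′′(0) = -52
g^(4)(0) = -624
g^(5)(0) = -9384
Dividing each by k! gives the coefficients c_0, ..., c_5.

-391*v^5/5 - 26*v^4 - 26*v^3/3 - 3*v^2 - v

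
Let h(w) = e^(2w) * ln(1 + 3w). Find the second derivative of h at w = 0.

3

Take the Cauchy product of the two expansions.
The coefficient of w^2 in the expansion is 3/2, so h′′(0) = 2! * (3/2) = 3.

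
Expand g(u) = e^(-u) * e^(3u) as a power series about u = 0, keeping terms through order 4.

2*u^4/3 + 4*u^3/3 + 2*u^2 + 2*u + 1

Multiply the two series term by term and collect like powers.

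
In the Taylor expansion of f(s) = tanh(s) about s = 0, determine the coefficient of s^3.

f(0) = 0
f′(0) = 1
f′′(0) = 0
f′′′(0) = -2
Then c_k = f^(k)(0)/k! gives each Taylor coefficient.

-1/3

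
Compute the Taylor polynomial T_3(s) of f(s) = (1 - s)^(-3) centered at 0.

10*s^3 + 6*s^2 + 3*s + 1

[s^0] = 1;  [s^1] = 3;  [s^2] = 6;  [s^3] = 10.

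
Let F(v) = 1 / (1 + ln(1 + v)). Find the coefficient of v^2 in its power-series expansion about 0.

Use the geometric series for the reciprocal, then substitute.
F(0) = 1
F′(0) = -1
F′′(0) = 3
So c_2 = F′′(0)/2! = 3/2.

3/2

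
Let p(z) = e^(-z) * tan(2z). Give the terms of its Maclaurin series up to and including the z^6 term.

Write out both Maclaurin series and multiply, keeping only the needed powers.
p(0) = 0
p′(0) = 2
p′′(0) = -4
p′′′(0) = 22
p^(4)(0) = -72
p^(5)(0) = 682
p^(6)(0) = -3404
The Taylor polynomial is Σ p^(k)(0)/k! · z^k.

-851*z^6/180 + 341*z^5/60 - 3*z^4 + 11*z^3/3 - 2*z^2 + 2*z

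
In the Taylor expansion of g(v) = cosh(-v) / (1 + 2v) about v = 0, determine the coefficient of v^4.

433/24

Multiply the two series term by term and collect like powers.
So c_4 = g^(4)(0)/4! = 433/24.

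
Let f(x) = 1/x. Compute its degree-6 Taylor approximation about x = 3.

(x - 3)^6/2187 - (x - 3)^5/729 + (x - 3)^4/243 - (x - 3)^3/81 + (x - 3)^2/27 - (x - 3)/9 + 1/3

Use the known series and substitute for the argument.
f(3) = 1/3
f′(3) = -1/9
f′′(3) = 2/27
f′′′(3) = -2/27
f^(4)(3) = 8/81
f^(5)(3) = -40/243
f^(6)(3) = 80/243
The Taylor polynomial is Σ f^(k)(3)/k! · (x - 3)^k.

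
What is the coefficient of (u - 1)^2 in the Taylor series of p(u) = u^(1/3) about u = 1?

-1/9

p(1) = 1
p′(1) = 1/3
p′′(1) = -2/9
So c_2 = p′′(1)/2! = -1/9.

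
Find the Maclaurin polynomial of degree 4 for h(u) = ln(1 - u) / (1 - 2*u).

Use 1/(1 - r) = Σ r^k on the denominator, then take the Cauchy product.
h(0) = 0
h′(0) = -1
h′′(0) = -5
h′′′(0) = -32
h^(4)(0) = -262
The Taylor polynomial is Σ h^(k)(0)/k! · u^k.

-131*u^4/12 - 16*u^3/3 - 5*u^2/2 - u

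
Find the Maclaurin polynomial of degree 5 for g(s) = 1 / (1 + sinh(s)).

Expand as Σ (-1)^k u^k with u equal to the inner function's series.
g(0) = 1
g′(0) = -1
g′′(0) = 2
g′′′(0) = -7
g^(4)(0) = 32
g^(5)(0) = -181

-181*s^5/120 + 4*s^4/3 - 7*s^3/6 + s^2 - s + 1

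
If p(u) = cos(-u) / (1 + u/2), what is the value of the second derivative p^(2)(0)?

Multiply the two series term by term and collect like powers.
The coefficient of u^2 in the expansion is -1/4, so p′′(0) = 2! * (-1/4) = -1/2.

-1/2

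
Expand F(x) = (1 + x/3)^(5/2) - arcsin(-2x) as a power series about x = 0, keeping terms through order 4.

-5*x^4/10368 + 581*x^3/432 + 5*x^2/24 + 17*x/6 + 1

Add the two expansions coefficient-wise.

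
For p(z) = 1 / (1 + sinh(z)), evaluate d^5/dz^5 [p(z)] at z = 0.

-181

Write 1/(1+u) = 1 - u + u^2 - u^3 + ... and substitute the series for u.
From the series, [z^5] p = -181/120; multiply by 5! = 120 to get -181.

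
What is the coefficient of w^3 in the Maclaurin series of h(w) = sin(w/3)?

-1/162

h(0) = 0
h′(0) = 1/3
h′′(0) = 0
h′′′(0) = -1/27
So c_3 = h′′′(0)/3! = -1/162.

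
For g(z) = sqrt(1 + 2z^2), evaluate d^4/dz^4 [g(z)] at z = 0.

-12

Use the known series and substitute for the argument.
From the series, [z^4] g = -1/2; multiply by 4! = 24 to get -12.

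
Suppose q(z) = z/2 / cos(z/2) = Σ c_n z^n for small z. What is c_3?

1/16

Write the quotient as an unknown series and match coefficients against numerator = denominator · series.
q(0) = 0
q′(0) = 1/2
q′′(0) = 0
q′′′(0) = 3/8
So c_3 = q′′′(0)/3! = 1/16.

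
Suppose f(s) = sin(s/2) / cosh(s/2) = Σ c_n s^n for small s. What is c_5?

3/320

Write the quotient as an unknown series and match coefficients against numerator = denominator · series.
f(0) = 0
f′(0) = 1/2
f′′(0) = 0
f′′′(0) = -1/2
f^(4)(0) = 0
f^(5)(0) = 9/8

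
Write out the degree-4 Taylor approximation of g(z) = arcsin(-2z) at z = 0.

Apply the Taylor formula c_k = f^(k)(a)/k!.
[z^0] = 0;  [z^1] = -2;  [z^2] = 0;  [z^3] = -4/3;  [z^4] = 0.

-4*z^3/3 - 2*z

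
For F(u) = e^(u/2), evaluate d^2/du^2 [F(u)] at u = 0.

The coefficient of u^2 in the expansion is 1/8, so F′′(0) = 2! * (1/8) = 1/4.

1/4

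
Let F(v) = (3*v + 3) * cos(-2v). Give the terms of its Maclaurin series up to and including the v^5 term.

Distribute the polynomial across the series and collect like powers.

2*v^5 + 2*v^4 - 6*v^3 - 6*v^2 + 3*v + 3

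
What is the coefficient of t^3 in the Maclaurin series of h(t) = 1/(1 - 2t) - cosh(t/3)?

Add the two expansions coefficient-wise.
h(0) = 0
h′(0) = 2
h′′(0) = 71/9
h′′′(0) = 48

8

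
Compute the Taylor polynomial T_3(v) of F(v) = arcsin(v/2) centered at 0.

[v^0] = 0;  [v^1] = 1/2;  [v^2] = 0;  [v^3] = 1/48.

v^3/48 + v/2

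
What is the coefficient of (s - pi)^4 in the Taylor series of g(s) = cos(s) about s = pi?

-1/24

g(pi) = -1
g′(pi) = 0
g′′(pi) = 1
g′′′(pi) = 0
g^(4)(pi) = -1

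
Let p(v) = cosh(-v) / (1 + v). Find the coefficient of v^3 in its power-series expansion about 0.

Multiply the two series term by term and collect like powers.
p(0) = 1
p′(0) = -1
p′′(0) = 3
p′′′(0) = -9
The Taylor polynomial is Σ p^(k)(0)/k! · v^k.

-3/2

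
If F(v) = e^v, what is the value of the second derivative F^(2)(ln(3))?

Apply the Taylor formula c_k = f^(k)(a)/k!.
The coefficient of (v - ln(3))^2 in the expansion is 3/2, so F′′(ln(3)) = 2! * (3/2) = 3.

3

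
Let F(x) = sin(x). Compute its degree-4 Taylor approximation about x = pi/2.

(x - pi/2)^4/24 - (x - pi/2)^2/2 + 1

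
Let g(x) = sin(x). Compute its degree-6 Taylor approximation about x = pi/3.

Use the known series and substitute for the argument.
[(x - pi/3)^0] = sqrt(3)/2;  [(x - pi/3)^1] = 1/2;  [(x - pi/3)^2] = -sqrt(3)/4;  [(x - pi/3)^3] = -1/12;  [(x - pi/3)^4] = sqrt(3)/48;  [(x - pi/3)^5] = 1/240;  [(x - pi/3)^6] = -sqrt(3)/1440.

-sqrt(3)*(x - pi/3)^6/1440 + (x - pi/3)^5/240 + sqrt(3)*(x - pi/3)^4/48 - (x - pi/3)^3/12 - sqrt(3)*(x - pi/3)^2/4 + (x - pi/3)/2 + sqrt(3)/2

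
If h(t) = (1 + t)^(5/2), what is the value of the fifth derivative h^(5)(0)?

The coefficient of t^5 in the expansion is 3/256, so h^(5)(0) = 5! * (3/256) = 45/32.

45/32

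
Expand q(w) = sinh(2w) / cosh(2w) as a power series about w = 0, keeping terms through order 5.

64*w^5/15 - 8*w^3/3 + 2*w

Invert the denominator's series and multiply.
q(0) = 0
q′(0) = 2
q′′(0) = 0
q′′′(0) = -16
q^(4)(0) = 0
q^(5)(0) = 512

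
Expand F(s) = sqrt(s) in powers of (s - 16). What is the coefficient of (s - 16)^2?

-1/512

Compute the successive derivatives at the expansion point and divide by k!.
So c_2 = F′′(16)/2! = -1/512.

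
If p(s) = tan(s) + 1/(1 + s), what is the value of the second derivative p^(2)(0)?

2

Expand each term separately and add.
From the series, [s^2] p = 1; multiply by 2! = 2 to get 2.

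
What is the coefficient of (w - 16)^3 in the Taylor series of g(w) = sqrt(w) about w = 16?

1/16384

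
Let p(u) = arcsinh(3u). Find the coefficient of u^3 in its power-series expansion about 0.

[u^0] = 0;  [u^1] = 3;  [u^2] = 0;  [u^3] = -9/2.
So c_3 = p′′′(0)/3! = -9/2.

-9/2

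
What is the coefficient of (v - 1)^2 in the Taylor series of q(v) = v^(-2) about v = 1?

Compute the successive derivatives at the expansion point and divide by k!.

3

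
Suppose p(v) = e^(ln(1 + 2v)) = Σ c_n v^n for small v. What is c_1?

2

Substitute the inner expansion into the outer series and collect powers.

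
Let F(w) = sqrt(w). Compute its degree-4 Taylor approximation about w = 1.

-5*(w - 1)^4/128 + (w - 1)^3/16 - (w - 1)^2/8 + (w - 1)/2 + 1

Compute the successive derivatives at the expansion point and divide by k!.
F(1) = 1
F′(1) = 1/2
F′′(1) = -1/4
F′′′(1) = 3/8
F^(4)(1) = -15/16
Then c_k = F^(k)(1)/k! gives each Taylor coefficient.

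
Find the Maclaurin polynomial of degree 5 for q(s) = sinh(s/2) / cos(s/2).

Divide the numerator series by the denominator series (power-series long division).
q(0) = 0
q′(0) = 1/2
q′′(0) = 0
q′′′(0) = 1/2
q^(4)(0) = 0
q^(5)(0) = 9/8

3*s^5/320 + s^3/12 + s/2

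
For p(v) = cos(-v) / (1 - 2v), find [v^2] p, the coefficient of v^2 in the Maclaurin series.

Take the Cauchy product of the two expansions.

7/2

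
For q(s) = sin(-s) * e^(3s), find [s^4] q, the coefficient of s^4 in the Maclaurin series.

Write out both Maclaurin series and multiply, keeping only the needed powers.
q(0) = 0
q′(0) = -1
q′′(0) = -6
q′′′(0) = -26
q^(4)(0) = -96

-4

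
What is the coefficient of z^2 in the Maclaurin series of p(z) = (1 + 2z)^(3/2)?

3/2

p(0) = 1
p′(0) = 3
p′′(0) = 3
Then c_k = p^(k)(0)/k! gives each Taylor coefficient.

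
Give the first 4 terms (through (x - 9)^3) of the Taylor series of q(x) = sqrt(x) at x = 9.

(x - 9)^3/3888 - (x - 9)^2/216 + (x - 9)/6 + 3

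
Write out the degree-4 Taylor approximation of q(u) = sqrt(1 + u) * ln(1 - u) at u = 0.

-5*u^4/12 - 11*u^3/24 - u^2 - u

Take the Cauchy product of the two expansions.
q(0) = 0
q′(0) = -1
q′′(0) = -2
q′′′(0) = -11/4
q^(4)(0) = -10
Then c_k = q^(k)(0)/k! gives each Taylor coefficient.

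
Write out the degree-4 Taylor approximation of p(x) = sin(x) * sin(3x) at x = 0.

-5*x^4 + 3*x^2

Multiply the two series term by term and collect like powers.
[x^0] = 0;  [x^1] = 0;  [x^2] = 3;  [x^3] = 0;  [x^4] = -5.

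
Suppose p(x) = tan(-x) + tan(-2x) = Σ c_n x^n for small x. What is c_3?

-3

Combine the two series term by term.
p(0) = 0
p′(0) = -3
p′′(0) = 0
p′′′(0) = -18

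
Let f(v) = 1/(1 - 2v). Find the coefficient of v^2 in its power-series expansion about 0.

4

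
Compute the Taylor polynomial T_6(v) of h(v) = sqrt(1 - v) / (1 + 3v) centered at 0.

Expand each factor separately, then convolve coefficients.
h(0) = 1
h′(0) = -7/2
h′′(0) = 83/4
h′′′(0) = -1497/8
h^(4)(0) = 35913/16
h^(5)(0) = -1077495/32
h^(6)(0) = 38788875/64
The Taylor polynomial is Σ h^(k)(0)/k! · v^k.

861975*v^6/1024 - 71833*v^5/256 + 11971*v^4/128 - 499*v^3/16 + 83*v^2/8 - 7*v/2 + 1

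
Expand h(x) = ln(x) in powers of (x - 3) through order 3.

(x - 3)^3/81 - (x - 3)^2/18 + (x - 3)/3 + ln(3)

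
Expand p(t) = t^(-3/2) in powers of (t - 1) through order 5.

-693*(t - 1)^5/256 + 315*(t - 1)^4/128 - 35*(t - 1)^3/16 + 15*(t - 1)^2/8 - 3*(t - 1)/2 + 1

Differentiate repeatedly and evaluate at the center.
[(t - 1)^0] = 1;  [(t - 1)^1] = -3/2;  [(t - 1)^2] = 15/8;  [(t - 1)^3] = -35/16;  [(t - 1)^4] = 315/128;  [(t - 1)^5] = -693/256.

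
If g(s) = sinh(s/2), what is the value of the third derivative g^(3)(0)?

Use the known series and substitute for the argument.
The coefficient of s^3 in the expansion is 1/48, so g′′′(0) = 3! * (1/48) = 1/8.

1/8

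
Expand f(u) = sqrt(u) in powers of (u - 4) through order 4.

f(4) = 2
f′(4) = 1/4
f′′(4) = -1/32
f′′′(4) = 3/256
f^(4)(4) = -15/2048

-5*(u - 4)^4/16384 + (u - 4)^3/512 - (u - 4)^2/64 + (u - 4)/4 + 2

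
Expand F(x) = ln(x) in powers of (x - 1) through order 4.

Compute the successive derivatives at the expansion point and divide by k!.
F(1) = 0
F′(1) = 1
F′′(1) = -1
F′′′(1) = 2
F^(4)(1) = -6

-(x - 1)^4/4 + (x - 1)^3/3 - (x - 1)^2/2 + (x - 1)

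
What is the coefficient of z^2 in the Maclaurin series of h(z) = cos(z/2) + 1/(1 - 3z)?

Combine the two series term by term.
h(0) = 2
h′(0) = 3
h′′(0) = 71/4

71/8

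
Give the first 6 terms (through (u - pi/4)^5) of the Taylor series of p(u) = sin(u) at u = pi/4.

sqrt(2)*(u - pi/4)^5/240 + sqrt(2)*(u - pi/4)^4/48 - sqrt(2)*(u - pi/4)^3/12 - sqrt(2)*(u - pi/4)^2/4 + sqrt(2)*(u - pi/4)/2 + sqrt(2)/2

[(u - pi/4)^0] = sqrt(2)/2;  [(u - pi/4)^1] = sqrt(2)/2;  [(u - pi/4)^2] = -sqrt(2)/4;  [(u - pi/4)^3] = -sqrt(2)/12;  [(u - pi/4)^4] = sqrt(2)/48;  [(u - pi/4)^5] = sqrt(2)/240.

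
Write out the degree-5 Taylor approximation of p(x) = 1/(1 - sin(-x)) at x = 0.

Compose series: expand the inner function first, then feed it into the outer expansion.
[x^0] = 1;  [x^1] = -1;  [x^2] = 1;  [x^3] = -5/6;  [x^4] = 2/3;  [x^5] = -61/120.

-61*x^5/120 + 2*x^4/3 - 5*x^3/6 + x^2 - x + 1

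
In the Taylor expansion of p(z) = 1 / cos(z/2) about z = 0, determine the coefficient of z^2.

Write the quotient as an unknown series and match coefficients against numerator = denominator · series.
p(0) = 1
p′(0) = 0
p′′(0) = 1/4
The Taylor polynomial is Σ p^(k)(0)/k! · z^k.

1/8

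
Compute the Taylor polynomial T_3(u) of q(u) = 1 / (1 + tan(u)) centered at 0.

Write 1/(1+u) = 1 - u + u^2 - u^3 + ... and substitute the series for u.
q(0) = 1
q′(0) = -1
q′′(0) = 2
q′′′(0) = -8

-4*u^3/3 + u^2 - u + 1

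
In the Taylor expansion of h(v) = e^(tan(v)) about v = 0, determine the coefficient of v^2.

Compose series: expand the inner function first, then feed it into the outer expansion.
h(0) = 1
h′(0) = 1
h′′(0) = 1

1/2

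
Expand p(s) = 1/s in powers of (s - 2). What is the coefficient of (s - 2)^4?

Compute the successive derivatives at the expansion point and divide by k!.
p(2) = 1/2
p′(2) = -1/4
p′′(2) = 1/4
p′′′(2) = -3/8
p^(4)(2) = 3/4
The Taylor polynomial is Σ p^(k)(2)/k! · (s - 2)^k.

1/32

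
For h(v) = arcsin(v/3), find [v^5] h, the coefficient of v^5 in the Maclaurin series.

1/3240

h(0) = 0
h′(0) = 1/3
h′′(0) = 0
h′′′(0) = 1/27
h^(4)(0) = 0
h^(5)(0) = 1/27
Then c_k = h^(k)(0)/k! gives each Taylor coefficient.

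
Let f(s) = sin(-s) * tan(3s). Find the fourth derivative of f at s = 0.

Take the Cauchy product of the two expansions.
The coefficient of s^4 in the expansion is -17/2, so f^(4)(0) = 4! * (-17/2) = -204.

-204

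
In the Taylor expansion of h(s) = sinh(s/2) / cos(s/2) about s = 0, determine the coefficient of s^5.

3/320

Divide the numerator series by the denominator series (power-series long division).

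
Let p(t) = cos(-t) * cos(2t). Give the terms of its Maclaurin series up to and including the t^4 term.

41*t^4/24 - 5*t^2/2 + 1

Write out both Maclaurin series and multiply, keeping only the needed powers.
[t^0] = 1;  [t^1] = 0;  [t^2] = -5/2;  [t^3] = 0;  [t^4] = 41/24.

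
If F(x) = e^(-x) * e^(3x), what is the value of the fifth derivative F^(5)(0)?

32

Multiply the two series term by term and collect like powers.
From the series, [x^5] F = 4/15; multiply by 5! = 120 to get 32.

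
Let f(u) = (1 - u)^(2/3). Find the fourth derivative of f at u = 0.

-56/81

Apply the Taylor formula c_k = f^(k)(a)/k!.
From the series, [u^4] f = -7/243; multiply by 4! = 24 to get -56/81.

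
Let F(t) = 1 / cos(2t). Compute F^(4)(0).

80

Divide the numerator series by the denominator series (power-series long division).
The coefficient of t^4 in the expansion is 10/3, so F^(4)(0) = 4! * (10/3) = 80.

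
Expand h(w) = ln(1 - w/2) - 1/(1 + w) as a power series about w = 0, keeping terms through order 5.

159*w^5/160 - 65*w^4/64 + 23*w^3/24 - 9*w^2/8 + w/2 - 1

Expand each term separately and add.
[w^0] = -1;  [w^1] = 1/2;  [w^2] = -9/8;  [w^3] = 23/24;  [w^4] = -65/64;  [w^5] = 159/160.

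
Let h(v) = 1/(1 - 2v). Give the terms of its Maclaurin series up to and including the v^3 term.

h(0) = 1
h′(0) = 2
h′′(0) = 8
h′′′(0) = 48

8*v^3 + 4*v^2 + 2*v + 1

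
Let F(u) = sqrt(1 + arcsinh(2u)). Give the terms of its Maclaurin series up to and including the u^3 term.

-u^3/6 - u^2/2 + u + 1

Substitute the inner expansion into the outer series and collect powers.
F(0) = 1
F′(0) = 1
F′′(0) = -1
F′′′(0) = -1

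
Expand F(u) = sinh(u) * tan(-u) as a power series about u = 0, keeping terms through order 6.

-71*u^6/360 - u^4/2 - u^2

Write out both Maclaurin series and multiply, keeping only the needed powers.
F(0) = 0
F′(0) = 0
F′′(0) = -2
F′′′(0) = 0
F^(4)(0) = -12
F^(5)(0) = 0
F^(6)(0) = -142
Dividing each by k! gives the coefficients c_0, ..., c_6.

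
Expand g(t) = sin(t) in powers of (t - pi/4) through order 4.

sqrt(2)*(t - pi/4)^4/48 - sqrt(2)*(t - pi/4)^3/12 - sqrt(2)*(t - pi/4)^2/4 + sqrt(2)*(t - pi/4)/2 + sqrt(2)/2

g(pi/4) = sqrt(2)/2
g′(pi/4) = sqrt(2)/2
g′′(pi/4) = -sqrt(2)/2
g′′′(pi/4) = -sqrt(2)/2
g^(4)(pi/4) = sqrt(2)/2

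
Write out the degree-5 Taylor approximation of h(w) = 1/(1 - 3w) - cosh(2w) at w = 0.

Add the two expansions coefficient-wise.
[w^0] = 0;  [w^1] = 3;  [w^2] = 7;  [w^3] = 27;  [w^4] = 241/3;  [w^5] = 243.

243*w^5 + 241*w^4/3 + 27*w^3 + 7*w^2 + 3*w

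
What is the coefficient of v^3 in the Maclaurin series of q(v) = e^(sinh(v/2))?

1/24

Let u equal the inner series; expand the outer function in u and truncate.
q(0) = 1
q′(0) = 1/2
q′′(0) = 1/4
q′′′(0) = 1/4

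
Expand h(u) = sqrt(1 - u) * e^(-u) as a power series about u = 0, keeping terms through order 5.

-107*u^5/3840 + 11*u^4/128 - 17*u^3/48 + 7*u^2/8 - 3*u/2 + 1

Multiply the two series term by term and collect like powers.
h(0) = 1
h′(0) = -3/2
h′′(0) = 7/4
h′′′(0) = -17/8
h^(4)(0) = 33/16
h^(5)(0) = -107/32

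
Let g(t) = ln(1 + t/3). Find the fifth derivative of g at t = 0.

8/81

The coefficient of t^5 in the expansion is 1/1215, so g^(5)(0) = 5! * (1/1215) = 8/81.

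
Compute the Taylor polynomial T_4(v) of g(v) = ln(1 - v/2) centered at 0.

Differentiate repeatedly and evaluate at the center.

-v^4/64 - v^3/24 - v^2/8 - v/2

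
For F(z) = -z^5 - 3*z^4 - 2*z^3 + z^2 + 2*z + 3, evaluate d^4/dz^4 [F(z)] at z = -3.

288

Use the known series and substitute for the argument.
From the series, [(z + 3)^4] F = 12; multiply by 4! = 24 to get 288.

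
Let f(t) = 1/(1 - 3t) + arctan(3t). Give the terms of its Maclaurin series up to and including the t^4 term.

81*t^4 + 18*t^3 + 9*t^2 + 6*t + 1

Expand each term separately and add.
[t^0] = 1;  [t^1] = 6;  [t^2] = 9;  [t^3] = 18;  [t^4] = 81.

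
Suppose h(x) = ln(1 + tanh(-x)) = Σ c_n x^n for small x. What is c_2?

Let u equal the inner series; expand the outer function in u and truncate.
[x^0] = 0;  [x^1] = -1;  [x^2] = -1/2.
So c_2 = h′′(0)/2! = -1/2.

-1/2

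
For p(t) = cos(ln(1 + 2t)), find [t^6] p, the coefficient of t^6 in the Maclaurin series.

-152/9

Substitute the inner expansion into the outer series and collect powers.
[t^0] = 1;  [t^1] = 0;  [t^2] = -2;  [t^3] = 4;  [t^4] = -20/3;  [t^5] = 32/3;  [t^6] = -152/9.
So c_6 = p^(6)(0)/6! = -152/9.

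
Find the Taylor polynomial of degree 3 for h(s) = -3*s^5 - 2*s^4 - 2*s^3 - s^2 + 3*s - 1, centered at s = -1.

Compute the successive derivatives at the expansion point and divide by k!.
h(-1) = -2
h′(-1) = -8
h′′(-1) = 46
h′′′(-1) = -144
Then c_k = h^(k)(-1)/k! gives each Taylor coefficient.

-24*(s + 1)^3 + 23*(s + 1)^2 - 8*(s + 1) - 2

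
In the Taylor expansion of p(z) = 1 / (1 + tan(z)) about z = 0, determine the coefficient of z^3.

-4/3

Use the geometric series for the reciprocal, then substitute.
So c_3 = p′′′(0)/3! = -4/3.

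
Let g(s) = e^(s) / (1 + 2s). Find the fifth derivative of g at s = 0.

Multiply the two series term by term and collect like powers.
From the series, [s^5] g = -2329/120; multiply by 5! = 120 to get -2329.

-2329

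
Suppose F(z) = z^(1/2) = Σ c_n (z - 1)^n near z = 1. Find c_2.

-1/8

Use the known series and substitute for the argument.
F(1) = 1
F′(1) = 1/2
F′′(1) = -1/4
So c_2 = F′′(1)/2! = -1/8.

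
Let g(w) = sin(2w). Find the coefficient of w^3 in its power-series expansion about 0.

g(0) = 0
g′(0) = 2
g′′(0) = 0
g′′′(0) = -8
So c_3 = g′′′(0)/3! = -4/3.

-4/3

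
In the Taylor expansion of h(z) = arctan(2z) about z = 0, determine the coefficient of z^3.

-8/3

Apply the Taylor formula c_k = f^(k)(a)/k!.
h(0) = 0
h′(0) = 2
h′′(0) = 0
h′′′(0) = -16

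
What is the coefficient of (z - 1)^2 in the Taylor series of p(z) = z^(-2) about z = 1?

3

Use the known series and substitute for the argument.
p(1) = 1
p′(1) = -2
p′′(1) = 6
So c_2 = p′′(1)/2! = 3.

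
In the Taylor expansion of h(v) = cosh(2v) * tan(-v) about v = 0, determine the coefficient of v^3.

Expand each factor separately, then convolve coefficients.

-7/3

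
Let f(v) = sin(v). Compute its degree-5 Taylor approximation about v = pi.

-(v - pi)^5/120 + (v - pi)^3/6 - (v - pi)

f(pi) = 0
f′(pi) = -1
f′′(pi) = 0
f′′′(pi) = 1
f^(4)(pi) = 0
f^(5)(pi) = -1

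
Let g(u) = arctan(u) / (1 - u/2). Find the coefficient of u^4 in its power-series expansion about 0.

Take the Cauchy product of the two expansions.
[u^0] = 0;  [u^1] = 1;  [u^2] = 1/2;  [u^3] = -1/12;  [u^4] = -1/24.
So c_4 = g^(4)(0)/4! = -1/24.

-1/24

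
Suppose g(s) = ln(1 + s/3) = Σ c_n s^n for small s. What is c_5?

1/1215

g(0) = 0
g′(0) = 1/3
g′′(0) = -1/9
g′′′(0) = 2/27
g^(4)(0) = -2/27
g^(5)(0) = 8/81
So c_5 = g^(5)(0)/5! = 1/1215.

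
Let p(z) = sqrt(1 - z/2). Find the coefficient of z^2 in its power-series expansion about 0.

-1/32

[z^0] = 1;  [z^1] = -1/4;  [z^2] = -1/32.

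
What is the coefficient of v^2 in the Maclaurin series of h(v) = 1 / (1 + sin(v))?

1

Use the geometric series for the reciprocal, then substitute.
h(0) = 1
h′(0) = -1
h′′(0) = 2
So c_2 = h′′(0)/2! = 1.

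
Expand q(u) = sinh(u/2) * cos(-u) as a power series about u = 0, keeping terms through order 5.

41*u^5/3840 - 11*u^3/48 + u/2

Take the Cauchy product of the two expansions.
q(0) = 0
q′(0) = 1/2
q′′(0) = 0
q′′′(0) = -11/8
q^(4)(0) = 0
q^(5)(0) = 41/32
The Taylor polynomial is Σ q^(k)(0)/k! · u^k.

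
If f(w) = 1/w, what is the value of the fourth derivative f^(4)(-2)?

From the series, [(w + 2)^4] f = -1/32; multiply by 4! = 24 to get -3/4.

-3/4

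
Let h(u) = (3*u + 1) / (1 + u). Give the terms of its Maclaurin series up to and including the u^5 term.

Distribute the polynomial across the series and collect like powers.
h(0) = 1
h′(0) = 2
h′′(0) = -4
h′′′(0) = 12
h^(4)(0) = -48
h^(5)(0) = 240
The Taylor polynomial is Σ h^(k)(0)/k! · u^k.

2*u^5 - 2*u^4 + 2*u^3 - 2*u^2 + 2*u + 1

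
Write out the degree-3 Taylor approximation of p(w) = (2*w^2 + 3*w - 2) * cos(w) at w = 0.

Shift and add copies of the series according to the polynomial's terms.
p(0) = -2
p′(0) = 3
p′′(0) = 6
p′′′(0) = -9

-3*w^3/2 + 3*w^2 + 3*w - 2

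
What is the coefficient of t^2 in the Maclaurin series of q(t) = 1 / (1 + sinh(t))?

Expand as Σ (-1)^k u^k with u equal to the inner function's series.
[t^0] = 1;  [t^1] = -1;  [t^2] = 1.

1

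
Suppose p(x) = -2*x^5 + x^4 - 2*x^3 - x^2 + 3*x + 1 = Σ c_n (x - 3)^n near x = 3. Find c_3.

-170

Apply the Taylor formula c_k = f^(k)(a)/k!.
So c_3 = p′′′(3)/3! = -170.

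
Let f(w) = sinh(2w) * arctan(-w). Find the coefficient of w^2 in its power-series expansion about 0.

-2

Take the Cauchy product of the two expansions.
f(0) = 0
f′(0) = 0
f′′(0) = -4
So c_2 = f′′(0)/2! = -2.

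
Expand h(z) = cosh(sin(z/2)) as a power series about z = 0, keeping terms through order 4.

Let u equal the inner series; expand the outer function in u and truncate.
h(0) = 1
h′(0) = 0
h′′(0) = 1/4
h′′′(0) = 0
h^(4)(0) = -3/16

-z^4/128 + z^2/8 + 1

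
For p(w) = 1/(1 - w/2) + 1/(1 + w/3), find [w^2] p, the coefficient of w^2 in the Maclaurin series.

13/36

Combine the two series term by term.
p(0) = 2
p′(0) = 1/6
p′′(0) = 13/18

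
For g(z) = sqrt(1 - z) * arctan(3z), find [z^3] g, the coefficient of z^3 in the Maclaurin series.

Expand each factor separately, then convolve coefficients.
g(0) = 0
g′(0) = 3
g′′(0) = -3
g′′′(0) = -225/4

-75/8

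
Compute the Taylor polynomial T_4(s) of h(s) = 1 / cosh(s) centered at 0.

5*s^4/24 - s^2/2 + 1

Write the quotient as an unknown series and match coefficients against numerator = denominator · series.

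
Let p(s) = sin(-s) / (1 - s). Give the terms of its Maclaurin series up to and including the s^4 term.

Multiply the two series term by term and collect like powers.

-5*s^4/6 - 5*s^3/6 - s^2 - s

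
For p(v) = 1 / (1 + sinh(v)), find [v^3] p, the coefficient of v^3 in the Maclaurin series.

-7/6

Use the geometric series for the reciprocal, then substitute.
p(0) = 1
p′(0) = -1
p′′(0) = 2
p′′′(0) = -7
Dividing each by k! gives the coefficients c_0, ..., c_3.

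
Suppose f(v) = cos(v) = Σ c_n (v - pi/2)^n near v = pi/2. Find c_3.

1/6

Compute the successive derivatives at the expansion point and divide by k!.
[(v - pi/2)^0] = 0;  [(v - pi/2)^1] = -1;  [(v - pi/2)^2] = 0;  [(v - pi/2)^3] = 1/6.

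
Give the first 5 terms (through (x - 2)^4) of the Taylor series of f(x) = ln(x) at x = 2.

[(x - 2)^0] = ln(2);  [(x - 2)^1] = 1/2;  [(x - 2)^2] = -1/8;  [(x - 2)^3] = 1/24;  [(x - 2)^4] = -1/64.

-(x - 2)^4/64 + (x - 2)^3/24 - (x - 2)^2/8 + (x - 2)/2 + ln(2)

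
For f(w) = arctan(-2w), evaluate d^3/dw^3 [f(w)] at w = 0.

From the series, [w^3] f = 8/3; multiply by 3! = 6 to get 16.

16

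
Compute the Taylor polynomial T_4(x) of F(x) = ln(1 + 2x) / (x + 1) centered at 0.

Use 1/(1 - r) = Σ r^k on the denominator, then take the Cauchy product.
F(0) = 0
F′(0) = 2
F′′(0) = -8
F′′′(0) = 40
F^(4)(0) = -256

-32*x^4/3 + 20*x^3/3 - 4*x^2 + 2*x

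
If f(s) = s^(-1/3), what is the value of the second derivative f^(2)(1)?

4/9

Differentiate repeatedly and evaluate at the center.
The coefficient of (s - 1)^2 in the expansion is 2/9, so f′′(1) = 2! * (2/9) = 4/9.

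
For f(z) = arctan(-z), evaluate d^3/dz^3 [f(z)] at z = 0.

2

The coefficient of z^3 in the expansion is 1/3, so f′′′(0) = 3! * (1/3) = 2.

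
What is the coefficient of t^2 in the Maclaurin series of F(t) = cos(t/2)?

-1/8

F(0) = 1
F′(0) = 0
F′′(0) = -1/4
So c_2 = F′′(0)/2! = -1/8.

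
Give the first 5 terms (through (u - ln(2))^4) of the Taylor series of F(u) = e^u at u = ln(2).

(u - ln(2))^4/12 + (u - ln(2))^3/3 + (u - ln(2))^2 + 2*(u - ln(2)) + 2

Differentiate repeatedly and evaluate at the center.
F(ln(2)) = 2
F′(ln(2)) = 2
F′′(ln(2)) = 2
F′′′(ln(2)) = 2
F^(4)(ln(2)) = 2
Dividing each by k! gives the coefficients c_0, ..., c_4.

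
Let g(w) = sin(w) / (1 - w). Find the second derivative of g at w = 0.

2

Multiply the numerator's expansion by the denominator's geometric series.
The coefficient of w^2 in the expansion is 1, so g′′(0) = 2! * (1) = 2.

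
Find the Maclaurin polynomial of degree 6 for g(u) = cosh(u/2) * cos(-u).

13*u^6/5120 - 7*u^4/384 - 3*u^2/8 + 1

Expand each factor separately, then convolve coefficients.
g(0) = 1
g′(0) = 0
g′′(0) = -3/4
g′′′(0) = 0
g^(4)(0) = -7/16
g^(5)(0) = 0
g^(6)(0) = 117/64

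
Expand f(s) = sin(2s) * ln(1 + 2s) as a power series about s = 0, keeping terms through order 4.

Expand each factor separately, then convolve coefficients.
f(0) = 0
f′(0) = 0
f′′(0) = 8
f′′′(0) = -24
f^(4)(0) = 64

8*s^4/3 - 4*s^3 + 4*s^2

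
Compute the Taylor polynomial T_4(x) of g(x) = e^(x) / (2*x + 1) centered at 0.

233*x^4/24 - 29*x^3/6 + 5*x^2/2 - x + 1

Use 1/(1 - r) = Σ r^k on the denominator, then take the Cauchy product.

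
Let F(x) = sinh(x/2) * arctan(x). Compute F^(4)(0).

Take the Cauchy product of the two expansions.
From the series, [x^4] F = -7/48; multiply by 4! = 24 to get -7/2.

-7/2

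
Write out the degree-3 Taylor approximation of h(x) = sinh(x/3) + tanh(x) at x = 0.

Add the two expansions coefficient-wise.
[x^0] = 0;  [x^1] = 4/3;  [x^2] = 0;  [x^3] = -53/162.

-53*x^3/162 + 4*x/3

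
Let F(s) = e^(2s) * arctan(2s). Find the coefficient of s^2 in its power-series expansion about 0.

Multiply the two series term by term and collect like powers.
F(0) = 0
F′(0) = 2
F′′(0) = 8
Then c_k = F^(k)(0)/k! gives each Taylor coefficient.

4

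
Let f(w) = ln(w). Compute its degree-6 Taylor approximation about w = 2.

-(w - 2)^6/384 + (w - 2)^5/160 - (w - 2)^4/64 + (w - 2)^3/24 - (w - 2)^2/8 + (w - 2)/2 + ln(2)

f(2) = ln(2)
f′(2) = 1/2
f′′(2) = -1/4
f′′′(2) = 1/4
f^(4)(2) = -3/8
f^(5)(2) = 3/4
f^(6)(2) = -15/8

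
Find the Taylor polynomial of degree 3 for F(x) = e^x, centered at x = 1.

e*(x - 1)^3/6 + e*(x - 1)^2/2 + e*(x - 1) + e

[(x - 1)^0] = e;  [(x - 1)^1] = e;  [(x - 1)^2] = e/2;  [(x - 1)^3] = e/6.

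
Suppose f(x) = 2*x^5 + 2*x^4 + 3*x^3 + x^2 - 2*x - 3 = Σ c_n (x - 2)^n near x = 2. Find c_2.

227

f(2) = 117
f′(2) = 262
f′′(2) = 454
So c_2 = f′′(2)/2! = 227.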